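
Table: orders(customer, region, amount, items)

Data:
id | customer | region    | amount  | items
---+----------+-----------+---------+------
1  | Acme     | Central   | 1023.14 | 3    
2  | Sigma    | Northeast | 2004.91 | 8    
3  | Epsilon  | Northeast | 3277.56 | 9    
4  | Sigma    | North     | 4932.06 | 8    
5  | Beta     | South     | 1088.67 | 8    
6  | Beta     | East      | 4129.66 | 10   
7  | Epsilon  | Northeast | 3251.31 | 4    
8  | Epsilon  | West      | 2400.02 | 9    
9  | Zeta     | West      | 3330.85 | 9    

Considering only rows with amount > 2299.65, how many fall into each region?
SELECT region, COUNT(*)
FROM orders
WHERE amount > 2299.65
GROUP BY region

Note: WHERE filters rows before grouping.

Result:
  East: 1
  North: 1
  Northeast: 2
  West: 2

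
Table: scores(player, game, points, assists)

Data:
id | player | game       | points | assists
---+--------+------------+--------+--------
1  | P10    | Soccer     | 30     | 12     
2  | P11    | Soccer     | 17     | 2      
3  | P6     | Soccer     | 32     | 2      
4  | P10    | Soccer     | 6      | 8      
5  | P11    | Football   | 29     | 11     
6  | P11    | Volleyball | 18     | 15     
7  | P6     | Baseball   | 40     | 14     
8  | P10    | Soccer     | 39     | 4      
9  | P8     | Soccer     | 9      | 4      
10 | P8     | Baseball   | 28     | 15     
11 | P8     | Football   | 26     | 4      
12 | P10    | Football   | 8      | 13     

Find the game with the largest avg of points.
SELECT game, AVG(points) as val
FROM scores
GROUP BY game
ORDER BY val DESC
LIMIT 1

Result: Baseball with avg(points) = 34.00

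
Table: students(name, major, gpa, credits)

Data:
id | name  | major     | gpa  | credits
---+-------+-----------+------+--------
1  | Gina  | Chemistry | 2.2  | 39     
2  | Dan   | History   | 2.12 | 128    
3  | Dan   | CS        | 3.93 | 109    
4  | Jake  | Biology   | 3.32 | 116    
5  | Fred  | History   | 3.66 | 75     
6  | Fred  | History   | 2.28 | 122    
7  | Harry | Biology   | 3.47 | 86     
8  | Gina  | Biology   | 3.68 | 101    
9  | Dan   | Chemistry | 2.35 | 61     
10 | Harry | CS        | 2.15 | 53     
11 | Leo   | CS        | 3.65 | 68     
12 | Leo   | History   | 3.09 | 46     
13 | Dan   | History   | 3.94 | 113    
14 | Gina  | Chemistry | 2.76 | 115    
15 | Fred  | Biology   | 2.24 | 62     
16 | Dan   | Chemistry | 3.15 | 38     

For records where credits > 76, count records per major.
SELECT major, COUNT(*)
FROM students
WHERE credits > 76
GROUP BY major

Note: WHERE filters rows before grouping.

Result:
  Biology: 3
  CS: 1
  Chemistry: 1
  History: 3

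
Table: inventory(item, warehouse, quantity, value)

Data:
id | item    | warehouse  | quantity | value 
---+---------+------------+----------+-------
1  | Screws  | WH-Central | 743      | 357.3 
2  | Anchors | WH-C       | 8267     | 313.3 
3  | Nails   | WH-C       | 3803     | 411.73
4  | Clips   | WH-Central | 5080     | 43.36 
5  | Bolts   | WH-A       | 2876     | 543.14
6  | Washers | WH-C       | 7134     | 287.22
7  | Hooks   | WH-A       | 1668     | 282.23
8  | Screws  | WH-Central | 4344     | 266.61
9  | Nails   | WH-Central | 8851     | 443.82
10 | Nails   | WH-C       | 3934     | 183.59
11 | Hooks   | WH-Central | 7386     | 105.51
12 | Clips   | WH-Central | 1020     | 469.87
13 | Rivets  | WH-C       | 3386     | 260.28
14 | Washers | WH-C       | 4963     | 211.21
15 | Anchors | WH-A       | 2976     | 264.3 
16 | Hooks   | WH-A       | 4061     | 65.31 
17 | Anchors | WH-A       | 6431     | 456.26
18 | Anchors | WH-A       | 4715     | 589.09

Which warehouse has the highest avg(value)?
SELECT warehouse, AVG(value) as val
FROM inventory
GROUP BY warehouse
ORDER BY val DESC
LIMIT 1

Result: WH-A with avg(value) = 366.72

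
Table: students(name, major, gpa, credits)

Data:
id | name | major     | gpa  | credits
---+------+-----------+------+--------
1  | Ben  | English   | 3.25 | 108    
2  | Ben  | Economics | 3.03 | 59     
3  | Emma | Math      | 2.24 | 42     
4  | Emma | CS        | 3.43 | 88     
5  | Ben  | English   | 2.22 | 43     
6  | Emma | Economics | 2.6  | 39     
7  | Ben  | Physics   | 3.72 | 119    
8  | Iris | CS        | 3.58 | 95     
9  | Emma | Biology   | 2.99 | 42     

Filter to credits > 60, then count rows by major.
SELECT major, COUNT(*)
FROM students
WHERE credits > 60
GROUP BY major

Note: WHERE filters rows before grouping.

Result:
  CS: 2
  English: 1
  Physics: 1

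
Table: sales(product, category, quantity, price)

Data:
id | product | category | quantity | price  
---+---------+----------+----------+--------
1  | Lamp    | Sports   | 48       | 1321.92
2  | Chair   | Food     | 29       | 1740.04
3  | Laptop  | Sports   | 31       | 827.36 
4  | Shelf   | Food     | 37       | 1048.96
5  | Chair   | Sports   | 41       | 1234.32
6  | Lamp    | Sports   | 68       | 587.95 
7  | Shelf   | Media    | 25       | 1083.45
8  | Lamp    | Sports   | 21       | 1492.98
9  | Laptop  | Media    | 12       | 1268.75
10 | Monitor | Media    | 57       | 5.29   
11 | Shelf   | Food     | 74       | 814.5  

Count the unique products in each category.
SELECT category, COUNT(DISTINCT product)
FROM sales
GROUP BY category

Result:
  Food: 2 distinct
  Media: 3 distinct
  Sports: 3 distinct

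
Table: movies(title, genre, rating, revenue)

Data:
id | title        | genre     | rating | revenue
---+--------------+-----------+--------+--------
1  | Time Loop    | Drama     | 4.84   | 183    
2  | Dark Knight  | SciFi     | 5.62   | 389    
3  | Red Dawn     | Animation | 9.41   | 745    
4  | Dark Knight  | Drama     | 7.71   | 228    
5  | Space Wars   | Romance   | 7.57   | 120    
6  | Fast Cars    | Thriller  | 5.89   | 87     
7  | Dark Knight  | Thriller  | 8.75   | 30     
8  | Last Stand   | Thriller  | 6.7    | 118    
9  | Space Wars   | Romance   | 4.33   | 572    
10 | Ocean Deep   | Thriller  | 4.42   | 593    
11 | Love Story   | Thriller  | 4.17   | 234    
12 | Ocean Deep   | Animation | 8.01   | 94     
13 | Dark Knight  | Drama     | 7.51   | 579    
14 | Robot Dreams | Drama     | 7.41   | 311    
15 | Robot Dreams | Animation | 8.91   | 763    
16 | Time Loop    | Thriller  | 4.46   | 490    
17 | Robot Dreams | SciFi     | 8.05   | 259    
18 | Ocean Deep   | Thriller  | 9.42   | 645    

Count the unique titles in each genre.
SELECT genre, COUNT(DISTINCT title)
FROM movies
GROUP BY genre

Result:
  Animation: 3 distinct
  Drama: 3 distinct
  Romance: 1 distinct
  SciFi: 2 distinct
  Thriller: 6 distinct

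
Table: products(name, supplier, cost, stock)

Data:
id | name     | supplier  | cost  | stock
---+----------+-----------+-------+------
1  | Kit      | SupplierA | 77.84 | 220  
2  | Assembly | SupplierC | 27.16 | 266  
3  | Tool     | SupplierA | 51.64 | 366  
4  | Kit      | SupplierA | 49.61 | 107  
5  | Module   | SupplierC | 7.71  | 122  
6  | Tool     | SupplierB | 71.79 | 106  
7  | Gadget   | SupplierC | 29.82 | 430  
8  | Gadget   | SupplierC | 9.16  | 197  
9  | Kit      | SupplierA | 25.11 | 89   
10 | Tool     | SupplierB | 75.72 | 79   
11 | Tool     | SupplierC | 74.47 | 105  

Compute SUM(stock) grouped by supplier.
SELECT supplier, SUM(stock) as result
FROM products
GROUP BY supplier

Result:
  SupplierA: 782
  SupplierB: 185
  SupplierC: 1120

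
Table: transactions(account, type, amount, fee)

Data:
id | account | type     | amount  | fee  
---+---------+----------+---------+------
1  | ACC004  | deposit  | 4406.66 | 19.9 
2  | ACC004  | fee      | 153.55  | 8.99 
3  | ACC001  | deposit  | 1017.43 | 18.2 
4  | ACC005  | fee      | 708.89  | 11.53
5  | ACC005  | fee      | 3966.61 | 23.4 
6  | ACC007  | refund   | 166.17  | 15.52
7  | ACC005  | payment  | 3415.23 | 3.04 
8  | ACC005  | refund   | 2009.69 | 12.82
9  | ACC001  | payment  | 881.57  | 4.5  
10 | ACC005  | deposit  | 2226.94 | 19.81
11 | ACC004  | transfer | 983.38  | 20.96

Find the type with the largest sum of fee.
SELECT type, SUM(fee) as val
FROM transactions
GROUP BY type
ORDER BY val DESC
LIMIT 1

Result: deposit with sum(fee) = 57.91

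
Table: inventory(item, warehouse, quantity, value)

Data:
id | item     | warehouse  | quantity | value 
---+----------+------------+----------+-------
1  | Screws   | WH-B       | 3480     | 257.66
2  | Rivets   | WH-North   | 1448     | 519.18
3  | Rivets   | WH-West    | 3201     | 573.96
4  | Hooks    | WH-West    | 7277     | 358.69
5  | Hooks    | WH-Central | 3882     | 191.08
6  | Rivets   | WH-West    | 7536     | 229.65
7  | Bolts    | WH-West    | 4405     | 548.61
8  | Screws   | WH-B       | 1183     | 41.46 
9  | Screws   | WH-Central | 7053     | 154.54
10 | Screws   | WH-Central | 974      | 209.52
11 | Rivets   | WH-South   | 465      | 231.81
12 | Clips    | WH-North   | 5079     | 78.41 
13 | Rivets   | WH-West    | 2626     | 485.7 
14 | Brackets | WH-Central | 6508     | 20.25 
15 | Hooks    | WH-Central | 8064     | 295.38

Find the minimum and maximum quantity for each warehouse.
SELECT warehouse, MIN(quantity), MAX(quantity)
FROM inventory
GROUP BY warehouse

Result:
  WH-B: min=1183, max=3480
  WH-Central: min=974, max=8064
  WH-North: min=1448, max=5079
  WH-South: min=465, max=465
  WH-West: min=2626, max=7536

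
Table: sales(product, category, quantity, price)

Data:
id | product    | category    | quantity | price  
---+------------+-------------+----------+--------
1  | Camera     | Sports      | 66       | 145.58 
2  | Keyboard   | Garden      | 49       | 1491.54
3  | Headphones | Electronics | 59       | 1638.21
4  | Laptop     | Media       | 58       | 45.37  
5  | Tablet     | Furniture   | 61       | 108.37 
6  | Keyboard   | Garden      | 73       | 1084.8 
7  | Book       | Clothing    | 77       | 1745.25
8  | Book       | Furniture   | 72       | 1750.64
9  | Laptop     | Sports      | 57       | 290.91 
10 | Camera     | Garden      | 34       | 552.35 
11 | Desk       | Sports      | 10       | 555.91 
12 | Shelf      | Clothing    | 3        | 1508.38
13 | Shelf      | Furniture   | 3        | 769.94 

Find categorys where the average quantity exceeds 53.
SELECT category, AVG(quantity)
FROM sales
GROUP BY category
HAVING AVG(quantity) > 53

Result:
  Electronics: avg=59.00
  Media: avg=58.00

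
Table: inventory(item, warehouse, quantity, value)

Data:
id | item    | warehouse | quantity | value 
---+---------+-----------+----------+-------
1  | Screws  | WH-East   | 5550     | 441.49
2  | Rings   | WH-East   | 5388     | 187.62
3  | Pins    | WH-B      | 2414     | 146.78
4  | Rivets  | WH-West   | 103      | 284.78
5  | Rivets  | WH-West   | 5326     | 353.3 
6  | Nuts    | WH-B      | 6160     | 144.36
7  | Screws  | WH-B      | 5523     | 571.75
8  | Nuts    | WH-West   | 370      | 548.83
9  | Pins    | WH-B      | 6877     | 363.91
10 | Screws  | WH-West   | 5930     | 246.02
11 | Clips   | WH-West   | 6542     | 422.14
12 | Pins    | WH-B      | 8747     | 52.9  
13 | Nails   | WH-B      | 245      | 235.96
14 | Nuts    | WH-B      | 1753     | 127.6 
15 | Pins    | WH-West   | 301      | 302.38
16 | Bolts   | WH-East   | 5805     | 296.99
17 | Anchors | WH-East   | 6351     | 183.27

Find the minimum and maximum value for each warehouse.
SELECT warehouse, MIN(value), MAX(value)
FROM inventory
GROUP BY warehouse

Result:
  WH-B: min=52.90, max=571.75
  WH-East: min=183.27, max=441.49
  WH-West: min=246.02, max=548.83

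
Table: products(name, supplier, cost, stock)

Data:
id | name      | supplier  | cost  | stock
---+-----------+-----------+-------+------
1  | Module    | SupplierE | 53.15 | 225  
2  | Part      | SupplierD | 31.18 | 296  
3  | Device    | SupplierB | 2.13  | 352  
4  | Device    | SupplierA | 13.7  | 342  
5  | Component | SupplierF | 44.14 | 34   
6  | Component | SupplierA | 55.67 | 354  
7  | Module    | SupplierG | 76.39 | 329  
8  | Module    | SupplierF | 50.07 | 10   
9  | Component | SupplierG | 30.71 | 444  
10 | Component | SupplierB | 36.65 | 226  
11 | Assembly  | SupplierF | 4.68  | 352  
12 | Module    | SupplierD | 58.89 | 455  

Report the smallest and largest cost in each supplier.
SELECT supplier, MIN(cost), MAX(cost)
FROM products
GROUP BY supplier

Result:
  SupplierA: min=13.70, max=55.67
  SupplierB: min=2.13, max=36.65
  SupplierD: min=31.18, max=58.89
  SupplierE: min=53.15, max=53.15
  SupplierF: min=4.68, max=50.07
  SupplierG: min=30.71, max=76.39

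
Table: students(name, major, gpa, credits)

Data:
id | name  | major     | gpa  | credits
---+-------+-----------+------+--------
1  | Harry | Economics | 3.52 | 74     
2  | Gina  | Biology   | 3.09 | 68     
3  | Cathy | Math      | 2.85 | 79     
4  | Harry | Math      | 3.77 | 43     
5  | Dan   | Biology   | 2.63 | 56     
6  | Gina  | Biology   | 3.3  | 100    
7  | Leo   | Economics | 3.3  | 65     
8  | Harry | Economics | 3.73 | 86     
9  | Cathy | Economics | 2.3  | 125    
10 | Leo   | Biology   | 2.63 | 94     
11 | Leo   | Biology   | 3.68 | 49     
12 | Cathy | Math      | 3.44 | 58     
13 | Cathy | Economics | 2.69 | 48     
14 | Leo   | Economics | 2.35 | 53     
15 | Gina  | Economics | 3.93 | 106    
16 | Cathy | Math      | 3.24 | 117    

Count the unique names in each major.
SELECT major, COUNT(DISTINCT name)
FROM students
GROUP BY major

Result:
  Biology: 3 distinct
  Economics: 4 distinct
  Math: 2 distinct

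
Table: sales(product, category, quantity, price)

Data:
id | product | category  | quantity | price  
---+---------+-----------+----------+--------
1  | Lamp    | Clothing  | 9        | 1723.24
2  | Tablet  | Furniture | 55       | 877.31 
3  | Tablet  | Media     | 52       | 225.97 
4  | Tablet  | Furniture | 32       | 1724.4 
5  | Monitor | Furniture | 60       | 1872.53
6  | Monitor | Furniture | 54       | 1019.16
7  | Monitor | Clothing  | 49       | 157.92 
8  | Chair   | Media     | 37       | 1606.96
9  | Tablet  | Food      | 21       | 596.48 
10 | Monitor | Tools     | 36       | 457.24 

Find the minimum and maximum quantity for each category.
SELECT category, MIN(quantity), MAX(quantity)
FROM sales
GROUP BY category

Result:
  Clothing: min=9, max=49
  Food: min=21, max=21
  Furniture: min=32, max=60
  Media: min=37, max=52
  Tools: min=36, max=36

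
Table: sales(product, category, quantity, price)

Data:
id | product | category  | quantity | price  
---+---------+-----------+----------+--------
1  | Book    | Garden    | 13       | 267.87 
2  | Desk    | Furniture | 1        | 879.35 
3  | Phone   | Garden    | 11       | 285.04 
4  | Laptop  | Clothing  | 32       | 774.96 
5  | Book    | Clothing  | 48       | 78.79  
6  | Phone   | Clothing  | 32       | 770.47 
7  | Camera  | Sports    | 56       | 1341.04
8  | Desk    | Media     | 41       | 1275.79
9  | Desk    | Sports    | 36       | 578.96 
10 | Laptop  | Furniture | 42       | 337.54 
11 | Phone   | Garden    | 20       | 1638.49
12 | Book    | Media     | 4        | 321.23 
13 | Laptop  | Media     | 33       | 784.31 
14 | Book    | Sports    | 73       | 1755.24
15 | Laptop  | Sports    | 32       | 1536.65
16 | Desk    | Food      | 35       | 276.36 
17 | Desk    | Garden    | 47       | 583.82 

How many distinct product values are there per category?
SELECT category, COUNT(DISTINCT product)
FROM sales
GROUP BY category

Result:
  Clothing: 3 distinct
  Food: 1 distinct
  Furniture: 2 distinct
  Garden: 3 distinct
  Media: 3 distinct
  Sports: 4 distinct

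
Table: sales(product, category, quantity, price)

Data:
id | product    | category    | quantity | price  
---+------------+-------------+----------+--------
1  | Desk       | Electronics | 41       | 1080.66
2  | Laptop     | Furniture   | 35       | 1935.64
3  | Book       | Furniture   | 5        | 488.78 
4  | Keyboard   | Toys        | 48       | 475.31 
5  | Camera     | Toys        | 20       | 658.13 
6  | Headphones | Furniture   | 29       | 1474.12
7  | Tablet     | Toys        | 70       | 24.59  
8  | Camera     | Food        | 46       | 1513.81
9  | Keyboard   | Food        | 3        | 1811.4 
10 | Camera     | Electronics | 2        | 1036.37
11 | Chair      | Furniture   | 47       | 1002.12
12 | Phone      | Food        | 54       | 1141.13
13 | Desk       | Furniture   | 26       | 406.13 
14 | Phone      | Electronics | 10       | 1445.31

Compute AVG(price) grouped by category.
SELECT category, AVG(price) as result
FROM sales
GROUP BY category

Result:
  Electronics: 1187.45
  Food: 1488.78
  Furniture: 1061.36
  Toys: 386.01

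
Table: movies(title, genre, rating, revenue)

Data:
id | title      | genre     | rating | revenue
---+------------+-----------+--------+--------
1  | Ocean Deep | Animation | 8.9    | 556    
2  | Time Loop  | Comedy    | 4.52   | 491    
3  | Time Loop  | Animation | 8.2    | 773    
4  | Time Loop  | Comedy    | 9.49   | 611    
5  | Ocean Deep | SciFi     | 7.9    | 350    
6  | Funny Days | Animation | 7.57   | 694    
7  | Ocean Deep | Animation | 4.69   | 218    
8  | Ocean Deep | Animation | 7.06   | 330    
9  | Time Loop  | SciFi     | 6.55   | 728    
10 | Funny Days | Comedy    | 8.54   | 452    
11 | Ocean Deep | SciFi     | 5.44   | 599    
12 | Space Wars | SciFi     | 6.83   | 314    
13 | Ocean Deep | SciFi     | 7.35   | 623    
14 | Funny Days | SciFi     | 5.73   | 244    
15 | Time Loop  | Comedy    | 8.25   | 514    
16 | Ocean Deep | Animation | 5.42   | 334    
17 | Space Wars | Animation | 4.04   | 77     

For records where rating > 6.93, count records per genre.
SELECT genre, COUNT(*)
FROM movies
WHERE rating > 6.93
GROUP BY genre

Note: WHERE filters rows before grouping.

Result:
  Animation: 4
  Comedy: 3
  SciFi: 2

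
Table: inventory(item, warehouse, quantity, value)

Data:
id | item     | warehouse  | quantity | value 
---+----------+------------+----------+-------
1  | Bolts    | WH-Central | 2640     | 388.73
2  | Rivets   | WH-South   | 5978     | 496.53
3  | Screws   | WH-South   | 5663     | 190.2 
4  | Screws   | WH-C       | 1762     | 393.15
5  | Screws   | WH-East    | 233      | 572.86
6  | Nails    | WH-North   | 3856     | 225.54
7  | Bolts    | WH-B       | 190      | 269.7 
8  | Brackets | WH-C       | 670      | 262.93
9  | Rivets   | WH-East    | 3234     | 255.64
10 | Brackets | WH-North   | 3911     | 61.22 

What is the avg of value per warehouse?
SELECT warehouse, AVG(value) as result
FROM inventory
GROUP BY warehouse

Result:
  WH-B: 269.70
  WH-C: 328.04
  WH-Central: 388.73
  WH-East: 414.25
  WH-North: 143.38
  WH-South: 343.37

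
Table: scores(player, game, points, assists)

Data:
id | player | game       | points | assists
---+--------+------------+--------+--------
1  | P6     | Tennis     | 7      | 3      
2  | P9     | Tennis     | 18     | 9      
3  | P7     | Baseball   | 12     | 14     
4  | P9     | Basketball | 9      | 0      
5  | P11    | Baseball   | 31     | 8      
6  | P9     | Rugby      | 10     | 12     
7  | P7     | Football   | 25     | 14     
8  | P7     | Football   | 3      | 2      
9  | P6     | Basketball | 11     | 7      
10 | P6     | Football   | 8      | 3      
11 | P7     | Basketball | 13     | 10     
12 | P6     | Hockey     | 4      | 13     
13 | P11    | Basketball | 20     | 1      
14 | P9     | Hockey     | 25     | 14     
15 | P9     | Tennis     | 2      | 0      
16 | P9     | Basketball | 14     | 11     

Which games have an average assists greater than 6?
SELECT game, AVG(assists)
FROM scores
GROUP BY game
HAVING AVG(assists) > 6

Result:
  Baseball: avg=11.00
  Football: avg=6.33
  Hockey: avg=13.50
  Rugby: avg=12.00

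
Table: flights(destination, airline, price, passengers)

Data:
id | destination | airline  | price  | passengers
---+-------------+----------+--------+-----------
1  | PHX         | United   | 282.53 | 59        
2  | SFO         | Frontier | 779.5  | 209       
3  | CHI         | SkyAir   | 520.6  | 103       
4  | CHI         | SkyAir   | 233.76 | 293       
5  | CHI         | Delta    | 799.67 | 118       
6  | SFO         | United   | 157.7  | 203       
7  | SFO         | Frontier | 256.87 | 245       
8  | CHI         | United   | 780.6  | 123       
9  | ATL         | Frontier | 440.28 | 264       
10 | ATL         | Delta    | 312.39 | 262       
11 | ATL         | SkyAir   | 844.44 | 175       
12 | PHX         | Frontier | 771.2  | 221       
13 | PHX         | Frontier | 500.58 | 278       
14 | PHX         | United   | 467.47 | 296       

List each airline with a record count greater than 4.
SELECT airline, COUNT(*) as cnt
FROM flights
GROUP BY airline
HAVING COUNT(*) > 4

Result:
  Frontier: 5

Note: HAVING filters groups after aggregation, WHERE filters rows before.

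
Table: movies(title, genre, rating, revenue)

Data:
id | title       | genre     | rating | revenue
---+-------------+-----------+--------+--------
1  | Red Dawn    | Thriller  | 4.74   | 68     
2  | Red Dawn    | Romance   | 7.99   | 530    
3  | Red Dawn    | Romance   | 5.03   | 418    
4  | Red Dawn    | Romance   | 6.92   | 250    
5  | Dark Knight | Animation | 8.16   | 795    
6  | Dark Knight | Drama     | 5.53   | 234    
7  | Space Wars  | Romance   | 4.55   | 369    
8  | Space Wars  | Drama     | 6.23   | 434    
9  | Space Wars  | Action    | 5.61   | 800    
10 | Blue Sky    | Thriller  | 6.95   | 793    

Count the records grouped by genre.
SELECT genre, COUNT(*) as count
FROM movies
GROUP BY genre

Result:
  Action: 1
  Animation: 1
  Drama: 2
  Romance: 4
  Thriller: 2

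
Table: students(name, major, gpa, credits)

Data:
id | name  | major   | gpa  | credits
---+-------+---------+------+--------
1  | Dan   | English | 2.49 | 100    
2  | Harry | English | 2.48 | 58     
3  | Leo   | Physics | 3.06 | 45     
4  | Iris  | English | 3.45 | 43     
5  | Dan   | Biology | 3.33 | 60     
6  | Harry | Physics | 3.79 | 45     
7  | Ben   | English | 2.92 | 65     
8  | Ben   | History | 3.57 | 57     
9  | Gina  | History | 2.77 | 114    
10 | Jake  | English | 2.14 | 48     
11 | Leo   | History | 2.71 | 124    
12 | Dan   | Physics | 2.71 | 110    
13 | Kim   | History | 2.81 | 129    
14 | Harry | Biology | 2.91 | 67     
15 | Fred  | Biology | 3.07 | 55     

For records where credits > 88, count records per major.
SELECT major, COUNT(*)
FROM students
WHERE credits > 88
GROUP BY major

Note: WHERE filters rows before grouping.

Result:
  English: 1
  History: 3
  Physics: 1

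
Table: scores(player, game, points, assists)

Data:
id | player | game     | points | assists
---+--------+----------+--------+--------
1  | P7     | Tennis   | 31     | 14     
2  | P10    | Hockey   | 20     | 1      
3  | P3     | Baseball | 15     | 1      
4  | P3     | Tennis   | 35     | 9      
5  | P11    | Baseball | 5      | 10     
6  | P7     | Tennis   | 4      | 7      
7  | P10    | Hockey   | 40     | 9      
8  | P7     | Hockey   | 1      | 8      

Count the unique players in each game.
SELECT game, COUNT(DISTINCT player)
FROM scores
GROUP BY game

Result:
  Baseball: 2 distinct
  Hockey: 2 distinct
  Tennis: 2 distinct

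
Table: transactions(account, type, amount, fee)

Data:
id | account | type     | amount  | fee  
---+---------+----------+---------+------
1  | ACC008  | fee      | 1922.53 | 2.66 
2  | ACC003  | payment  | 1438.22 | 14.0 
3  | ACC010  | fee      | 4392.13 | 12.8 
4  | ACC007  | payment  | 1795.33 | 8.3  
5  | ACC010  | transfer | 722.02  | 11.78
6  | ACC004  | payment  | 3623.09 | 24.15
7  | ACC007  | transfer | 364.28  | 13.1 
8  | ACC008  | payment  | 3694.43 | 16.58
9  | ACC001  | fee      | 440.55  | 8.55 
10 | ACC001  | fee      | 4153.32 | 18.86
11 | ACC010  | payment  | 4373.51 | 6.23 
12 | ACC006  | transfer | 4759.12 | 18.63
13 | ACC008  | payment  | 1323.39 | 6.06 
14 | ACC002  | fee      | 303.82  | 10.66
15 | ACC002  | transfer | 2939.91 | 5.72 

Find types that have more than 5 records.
SELECT type, COUNT(*) as cnt
FROM transactions
GROUP BY type
HAVING COUNT(*) > 5

Result:
  payment: 6

Note: HAVING filters groups after aggregation, WHERE filters rows before.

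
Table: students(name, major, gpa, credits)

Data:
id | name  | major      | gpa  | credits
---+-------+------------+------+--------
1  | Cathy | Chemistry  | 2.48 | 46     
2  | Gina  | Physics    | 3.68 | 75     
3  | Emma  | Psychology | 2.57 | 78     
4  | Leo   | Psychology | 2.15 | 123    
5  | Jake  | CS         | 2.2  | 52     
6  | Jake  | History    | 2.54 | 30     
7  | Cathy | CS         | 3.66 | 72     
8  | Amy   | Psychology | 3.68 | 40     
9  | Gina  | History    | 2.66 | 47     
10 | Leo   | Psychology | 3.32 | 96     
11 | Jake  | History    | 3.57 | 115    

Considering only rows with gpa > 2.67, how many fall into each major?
SELECT major, COUNT(*)
FROM students
WHERE gpa > 2.67
GROUP BY major

Note: WHERE filters rows before grouping.

Result:
  CS: 1
  History: 1
  Physics: 1
  Psychology: 2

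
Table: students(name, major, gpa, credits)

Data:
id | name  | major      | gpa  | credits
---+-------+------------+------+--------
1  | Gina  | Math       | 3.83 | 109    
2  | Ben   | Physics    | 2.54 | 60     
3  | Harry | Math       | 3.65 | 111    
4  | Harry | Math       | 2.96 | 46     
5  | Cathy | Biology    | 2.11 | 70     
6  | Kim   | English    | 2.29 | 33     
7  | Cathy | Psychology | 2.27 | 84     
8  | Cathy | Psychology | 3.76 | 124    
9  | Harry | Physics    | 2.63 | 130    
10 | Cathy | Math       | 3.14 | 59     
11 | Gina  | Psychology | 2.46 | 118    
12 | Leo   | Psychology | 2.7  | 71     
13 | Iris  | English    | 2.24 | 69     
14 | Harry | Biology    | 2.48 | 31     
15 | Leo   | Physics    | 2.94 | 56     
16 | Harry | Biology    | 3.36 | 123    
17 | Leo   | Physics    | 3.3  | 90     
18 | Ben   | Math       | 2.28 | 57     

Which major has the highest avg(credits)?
SELECT major, AVG(credits) as val
FROM students
GROUP BY major
ORDER BY val DESC
LIMIT 1

Result: Psychology with avg(credits) = 99.25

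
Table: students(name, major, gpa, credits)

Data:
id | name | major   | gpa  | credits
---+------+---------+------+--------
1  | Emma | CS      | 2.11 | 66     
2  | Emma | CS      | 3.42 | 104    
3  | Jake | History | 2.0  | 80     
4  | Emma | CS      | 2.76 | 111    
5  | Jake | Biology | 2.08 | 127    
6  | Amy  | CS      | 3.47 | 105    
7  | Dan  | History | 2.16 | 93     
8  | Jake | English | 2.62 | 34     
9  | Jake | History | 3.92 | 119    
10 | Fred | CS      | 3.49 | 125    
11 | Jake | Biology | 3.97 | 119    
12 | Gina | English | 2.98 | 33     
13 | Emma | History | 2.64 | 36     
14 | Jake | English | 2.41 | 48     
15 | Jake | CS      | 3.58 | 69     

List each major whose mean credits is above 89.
SELECT major, AVG(credits)
FROM students
GROUP BY major
HAVING AVG(credits) > 89

Result:
  Biology: avg=123.00
  CS: avg=96.67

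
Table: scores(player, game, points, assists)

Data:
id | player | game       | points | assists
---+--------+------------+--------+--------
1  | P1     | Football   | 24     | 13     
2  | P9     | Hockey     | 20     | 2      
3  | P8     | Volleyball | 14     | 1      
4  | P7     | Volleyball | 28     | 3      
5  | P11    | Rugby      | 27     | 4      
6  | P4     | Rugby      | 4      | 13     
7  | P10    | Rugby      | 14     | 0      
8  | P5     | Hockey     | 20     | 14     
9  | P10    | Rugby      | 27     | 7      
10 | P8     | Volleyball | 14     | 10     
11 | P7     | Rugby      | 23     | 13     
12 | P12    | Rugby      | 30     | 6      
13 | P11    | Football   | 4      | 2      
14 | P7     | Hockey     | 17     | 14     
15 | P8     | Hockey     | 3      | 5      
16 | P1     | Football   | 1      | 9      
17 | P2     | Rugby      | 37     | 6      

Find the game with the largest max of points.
SELECT game, MAX(points) as val
FROM scores
GROUP BY game
ORDER BY val DESC
LIMIT 1

Result: Rugby with max(points) = 37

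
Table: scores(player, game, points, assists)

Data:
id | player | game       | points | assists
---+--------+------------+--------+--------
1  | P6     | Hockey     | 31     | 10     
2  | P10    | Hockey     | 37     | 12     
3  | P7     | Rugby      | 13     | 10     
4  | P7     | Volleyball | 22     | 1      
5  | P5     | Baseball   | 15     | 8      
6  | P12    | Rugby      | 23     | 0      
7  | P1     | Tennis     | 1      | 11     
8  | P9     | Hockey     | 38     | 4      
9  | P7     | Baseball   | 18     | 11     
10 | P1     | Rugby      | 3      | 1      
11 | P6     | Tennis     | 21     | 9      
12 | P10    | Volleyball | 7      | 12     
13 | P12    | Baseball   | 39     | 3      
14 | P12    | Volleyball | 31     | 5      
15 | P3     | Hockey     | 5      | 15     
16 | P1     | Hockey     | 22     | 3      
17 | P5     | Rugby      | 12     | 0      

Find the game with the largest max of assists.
SELECT game, MAX(assists) as val
FROM scores
GROUP BY game
ORDER BY val DESC
LIMIT 1

Result: Hockey with max(assists) = 15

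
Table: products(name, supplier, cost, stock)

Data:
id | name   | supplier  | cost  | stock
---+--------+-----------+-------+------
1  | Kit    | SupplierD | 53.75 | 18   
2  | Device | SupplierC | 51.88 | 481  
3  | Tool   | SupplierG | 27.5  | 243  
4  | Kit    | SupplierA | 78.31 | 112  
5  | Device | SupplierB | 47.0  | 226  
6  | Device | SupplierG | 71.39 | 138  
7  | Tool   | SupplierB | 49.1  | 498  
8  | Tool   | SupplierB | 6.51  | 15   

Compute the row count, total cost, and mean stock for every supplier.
SELECT supplier,
       COUNT(*) as cnt,
       SUM(cost) as total_cost,
       AVG(stock) as avg_stock
FROM products
GROUP BY supplier

Result:
  SupplierA: 1 records, 78.31 total cost, 112.00 avg stock
  SupplierB: 3 records, 102.61 total cost, 246.33 avg stock
  SupplierC: 1 records, 51.88 total cost, 481.00 avg stock
  SupplierD: 1 records, 53.75 total cost, 18.00 avg stock
  SupplierG: 2 records, 98.89 total cost, 190.50 avg stock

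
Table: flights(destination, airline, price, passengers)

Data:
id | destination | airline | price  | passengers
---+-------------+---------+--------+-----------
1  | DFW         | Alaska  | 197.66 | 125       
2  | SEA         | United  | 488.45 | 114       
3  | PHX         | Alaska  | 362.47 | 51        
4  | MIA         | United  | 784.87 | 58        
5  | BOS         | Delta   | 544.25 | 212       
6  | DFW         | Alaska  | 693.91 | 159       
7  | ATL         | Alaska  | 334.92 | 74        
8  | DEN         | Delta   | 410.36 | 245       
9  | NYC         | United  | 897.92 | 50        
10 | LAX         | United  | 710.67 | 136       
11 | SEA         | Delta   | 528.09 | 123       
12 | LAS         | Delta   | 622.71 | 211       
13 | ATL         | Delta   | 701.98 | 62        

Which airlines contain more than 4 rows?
SELECT airline, COUNT(*) as cnt
FROM flights
GROUP BY airline
HAVING COUNT(*) > 4

Result:
  Delta: 5

Note: HAVING filters groups after aggregation, WHERE filters rows before.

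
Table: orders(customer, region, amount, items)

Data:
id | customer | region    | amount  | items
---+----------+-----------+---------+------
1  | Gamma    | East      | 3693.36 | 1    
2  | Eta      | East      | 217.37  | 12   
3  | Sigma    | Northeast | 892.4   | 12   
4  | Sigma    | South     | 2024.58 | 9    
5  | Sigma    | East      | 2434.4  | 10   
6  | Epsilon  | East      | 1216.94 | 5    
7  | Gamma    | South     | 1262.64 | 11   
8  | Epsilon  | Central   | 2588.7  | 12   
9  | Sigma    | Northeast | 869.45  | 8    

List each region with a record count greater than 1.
SELECT region, COUNT(*) as cnt
FROM orders
GROUP BY region
HAVING COUNT(*) > 1

Result:
  East: 4
  Northeast: 2
  South: 2

Note: HAVING filters groups after aggregation, WHERE filters rows before.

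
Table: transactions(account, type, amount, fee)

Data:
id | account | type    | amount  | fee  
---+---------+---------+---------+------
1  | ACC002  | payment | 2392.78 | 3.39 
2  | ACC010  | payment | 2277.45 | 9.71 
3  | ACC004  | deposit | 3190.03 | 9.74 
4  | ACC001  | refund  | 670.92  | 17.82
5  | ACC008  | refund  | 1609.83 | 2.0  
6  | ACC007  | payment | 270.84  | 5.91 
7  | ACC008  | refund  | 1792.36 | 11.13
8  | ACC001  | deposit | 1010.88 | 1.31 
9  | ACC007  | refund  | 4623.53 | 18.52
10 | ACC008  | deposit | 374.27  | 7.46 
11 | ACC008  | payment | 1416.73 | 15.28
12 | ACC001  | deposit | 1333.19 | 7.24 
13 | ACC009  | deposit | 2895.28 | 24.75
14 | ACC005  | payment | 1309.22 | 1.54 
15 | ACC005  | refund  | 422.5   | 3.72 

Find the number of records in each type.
SELECT type, COUNT(*) as count
FROM transactions
GROUP BY type

Result:
  deposit: 5
  payment: 5
  refund: 5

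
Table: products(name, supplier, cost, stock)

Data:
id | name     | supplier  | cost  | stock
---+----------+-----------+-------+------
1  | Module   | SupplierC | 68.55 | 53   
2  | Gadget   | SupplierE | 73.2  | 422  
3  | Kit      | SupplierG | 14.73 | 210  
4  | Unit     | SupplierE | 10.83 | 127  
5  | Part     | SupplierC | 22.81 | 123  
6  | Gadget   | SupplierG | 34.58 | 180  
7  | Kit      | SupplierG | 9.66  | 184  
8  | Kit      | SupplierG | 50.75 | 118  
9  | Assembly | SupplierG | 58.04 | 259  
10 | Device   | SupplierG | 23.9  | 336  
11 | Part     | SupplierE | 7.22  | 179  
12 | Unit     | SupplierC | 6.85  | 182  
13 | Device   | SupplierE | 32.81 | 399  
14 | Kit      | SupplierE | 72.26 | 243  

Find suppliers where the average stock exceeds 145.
SELECT supplier, AVG(stock)
FROM products
GROUP BY supplier
HAVING AVG(stock) > 145

Result:
  SupplierE: avg=274.00
  SupplierG: avg=214.50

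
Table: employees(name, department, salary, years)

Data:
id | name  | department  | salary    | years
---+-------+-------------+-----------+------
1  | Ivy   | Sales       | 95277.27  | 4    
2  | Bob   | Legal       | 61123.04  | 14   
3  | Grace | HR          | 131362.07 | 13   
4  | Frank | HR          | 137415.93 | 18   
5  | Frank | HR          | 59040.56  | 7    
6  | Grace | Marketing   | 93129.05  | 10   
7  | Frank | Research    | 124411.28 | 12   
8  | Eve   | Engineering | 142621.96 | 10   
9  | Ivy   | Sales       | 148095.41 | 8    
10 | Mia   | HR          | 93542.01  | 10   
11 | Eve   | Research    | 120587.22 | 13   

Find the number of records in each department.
SELECT department, COUNT(*) as count
FROM employees
GROUP BY department

Result:
  Engineering: 1
  HR: 4
  Legal: 1
  Marketing: 1
  Research: 2
  Sales: 2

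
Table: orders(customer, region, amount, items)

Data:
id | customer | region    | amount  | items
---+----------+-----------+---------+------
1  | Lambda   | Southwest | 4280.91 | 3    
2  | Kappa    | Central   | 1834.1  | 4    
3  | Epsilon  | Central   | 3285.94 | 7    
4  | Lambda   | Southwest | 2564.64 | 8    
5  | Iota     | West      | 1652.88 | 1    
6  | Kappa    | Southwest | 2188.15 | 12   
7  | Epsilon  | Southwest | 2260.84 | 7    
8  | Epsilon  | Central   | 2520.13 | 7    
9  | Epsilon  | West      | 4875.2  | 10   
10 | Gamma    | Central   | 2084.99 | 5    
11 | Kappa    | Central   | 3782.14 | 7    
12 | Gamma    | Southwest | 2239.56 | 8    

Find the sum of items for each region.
SELECT region, SUM(items) as result
FROM orders
GROUP BY region

Result:
  Central: 30
  Southwest: 38
  West: 11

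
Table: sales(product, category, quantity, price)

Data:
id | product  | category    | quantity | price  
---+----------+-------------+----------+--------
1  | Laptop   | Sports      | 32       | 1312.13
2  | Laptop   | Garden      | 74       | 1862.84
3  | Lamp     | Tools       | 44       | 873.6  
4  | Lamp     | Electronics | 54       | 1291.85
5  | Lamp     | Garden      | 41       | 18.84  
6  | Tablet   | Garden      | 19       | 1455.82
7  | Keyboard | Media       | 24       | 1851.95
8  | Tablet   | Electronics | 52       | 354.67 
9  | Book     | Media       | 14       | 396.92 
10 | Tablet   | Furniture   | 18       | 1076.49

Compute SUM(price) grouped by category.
SELECT category, SUM(price) as result
FROM sales
GROUP BY category

Result:
  Electronics: 1646.52
  Furniture: 1076.49
  Garden: 3337.50
  Media: 2248.87
  Sports: 1312.13
  Tools: 873.60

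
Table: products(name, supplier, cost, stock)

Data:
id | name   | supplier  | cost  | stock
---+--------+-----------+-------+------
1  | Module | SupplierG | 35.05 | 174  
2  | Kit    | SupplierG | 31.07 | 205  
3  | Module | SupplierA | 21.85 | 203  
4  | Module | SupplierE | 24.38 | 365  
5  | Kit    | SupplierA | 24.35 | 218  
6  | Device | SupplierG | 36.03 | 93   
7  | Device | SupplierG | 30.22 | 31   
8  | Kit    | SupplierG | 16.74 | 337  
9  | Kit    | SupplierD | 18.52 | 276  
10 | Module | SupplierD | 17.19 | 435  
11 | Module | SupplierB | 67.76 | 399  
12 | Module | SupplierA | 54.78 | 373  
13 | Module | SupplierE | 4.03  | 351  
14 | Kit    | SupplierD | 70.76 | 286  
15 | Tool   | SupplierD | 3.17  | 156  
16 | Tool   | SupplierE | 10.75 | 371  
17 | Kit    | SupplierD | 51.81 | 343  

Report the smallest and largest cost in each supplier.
SELECT supplier, MIN(cost), MAX(cost)
FROM products
GROUP BY supplier

Result:
  SupplierA: min=21.85, max=54.78
  SupplierB: min=67.76, max=67.76
  SupplierD: min=3.17, max=70.76
  SupplierE: min=4.03, max=24.38
  SupplierG: min=16.74, max=36.03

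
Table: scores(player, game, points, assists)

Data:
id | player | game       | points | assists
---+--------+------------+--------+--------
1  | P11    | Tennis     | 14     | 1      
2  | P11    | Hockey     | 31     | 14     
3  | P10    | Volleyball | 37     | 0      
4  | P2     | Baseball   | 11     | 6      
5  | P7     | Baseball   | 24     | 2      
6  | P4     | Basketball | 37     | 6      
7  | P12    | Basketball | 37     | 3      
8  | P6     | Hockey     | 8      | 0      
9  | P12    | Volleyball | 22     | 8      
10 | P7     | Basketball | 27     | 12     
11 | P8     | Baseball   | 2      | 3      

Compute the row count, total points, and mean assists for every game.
SELECT game,
       COUNT(*) as cnt,
       SUM(points) as total_points,
       AVG(assists) as avg_assists
FROM scores
GROUP BY game

Result:
  Baseball: 3 records, 37 total points, 3.67 avg assists
  Basketball: 3 records, 101 total points, 7.00 avg assists
  Hockey: 2 records, 39 total points, 7.00 avg assists
  Tennis: 1 records, 14 total points, 1.00 avg assists
  Volleyball: 2 records, 59 total points, 4.00 avg assists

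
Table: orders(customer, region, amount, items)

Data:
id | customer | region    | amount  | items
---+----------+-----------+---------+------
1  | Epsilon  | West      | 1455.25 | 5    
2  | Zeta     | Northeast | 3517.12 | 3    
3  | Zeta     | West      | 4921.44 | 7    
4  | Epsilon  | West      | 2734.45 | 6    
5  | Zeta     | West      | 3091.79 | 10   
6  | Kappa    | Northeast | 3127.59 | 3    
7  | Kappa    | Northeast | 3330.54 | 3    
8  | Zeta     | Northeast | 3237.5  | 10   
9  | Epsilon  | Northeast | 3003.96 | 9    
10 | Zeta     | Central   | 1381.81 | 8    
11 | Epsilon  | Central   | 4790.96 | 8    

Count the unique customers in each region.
SELECT region, COUNT(DISTINCT customer)
FROM orders
GROUP BY region

Result:
  Central: 2 distinct
  Northeast: 3 distinct
  West: 2 distinct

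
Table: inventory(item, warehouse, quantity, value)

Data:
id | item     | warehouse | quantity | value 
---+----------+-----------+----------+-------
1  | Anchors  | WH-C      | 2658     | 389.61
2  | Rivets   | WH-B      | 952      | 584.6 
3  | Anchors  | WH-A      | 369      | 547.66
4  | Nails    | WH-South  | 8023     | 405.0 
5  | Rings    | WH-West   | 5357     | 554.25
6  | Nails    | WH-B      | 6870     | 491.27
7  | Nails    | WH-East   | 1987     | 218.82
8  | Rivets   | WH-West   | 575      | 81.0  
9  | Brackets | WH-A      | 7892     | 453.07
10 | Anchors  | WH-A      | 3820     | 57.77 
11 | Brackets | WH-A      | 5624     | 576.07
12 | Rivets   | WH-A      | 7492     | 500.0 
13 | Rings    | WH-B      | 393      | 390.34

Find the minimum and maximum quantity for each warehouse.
SELECT warehouse, MIN(quantity), MAX(quantity)
FROM inventory
GROUP BY warehouse

Result:
  WH-A: min=369, max=7892
  WH-B: min=393, max=6870
  WH-C: min=2658, max=2658
  WH-East: min=1987, max=1987
  WH-South: min=8023, max=8023
  WH-West: min=575, max=5357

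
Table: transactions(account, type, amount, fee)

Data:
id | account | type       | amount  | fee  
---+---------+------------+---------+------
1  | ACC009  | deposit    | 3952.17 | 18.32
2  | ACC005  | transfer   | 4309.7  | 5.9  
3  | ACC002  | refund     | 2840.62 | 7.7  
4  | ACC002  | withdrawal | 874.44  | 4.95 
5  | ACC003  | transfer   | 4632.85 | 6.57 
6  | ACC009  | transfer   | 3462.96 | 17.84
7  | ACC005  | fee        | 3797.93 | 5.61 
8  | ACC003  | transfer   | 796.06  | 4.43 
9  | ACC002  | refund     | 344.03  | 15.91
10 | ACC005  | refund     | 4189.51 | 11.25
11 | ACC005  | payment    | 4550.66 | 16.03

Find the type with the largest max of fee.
SELECT type, MAX(fee) as val
FROM transactions
GROUP BY type
ORDER BY val DESC
LIMIT 1

Result: deposit with max(fee) = 18.32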